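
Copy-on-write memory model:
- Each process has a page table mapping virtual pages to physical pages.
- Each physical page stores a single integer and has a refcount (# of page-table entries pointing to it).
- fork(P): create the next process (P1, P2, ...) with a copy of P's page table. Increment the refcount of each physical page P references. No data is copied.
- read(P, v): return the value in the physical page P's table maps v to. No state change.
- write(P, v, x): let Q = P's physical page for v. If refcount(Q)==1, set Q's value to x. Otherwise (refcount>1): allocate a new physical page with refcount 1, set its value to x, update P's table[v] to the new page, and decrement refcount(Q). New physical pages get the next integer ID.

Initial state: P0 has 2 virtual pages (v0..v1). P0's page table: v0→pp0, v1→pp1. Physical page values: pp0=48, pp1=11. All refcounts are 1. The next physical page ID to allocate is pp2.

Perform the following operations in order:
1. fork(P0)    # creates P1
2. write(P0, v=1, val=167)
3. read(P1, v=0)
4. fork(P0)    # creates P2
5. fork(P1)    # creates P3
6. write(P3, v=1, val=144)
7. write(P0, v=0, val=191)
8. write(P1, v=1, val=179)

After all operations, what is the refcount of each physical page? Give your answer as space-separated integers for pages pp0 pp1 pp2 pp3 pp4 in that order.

Answer: 3 1 2 1 1

Derivation:
Op 1: fork(P0) -> P1. 2 ppages; refcounts: pp0:2 pp1:2
Op 2: write(P0, v1, 167). refcount(pp1)=2>1 -> COPY to pp2. 3 ppages; refcounts: pp0:2 pp1:1 pp2:1
Op 3: read(P1, v0) -> 48. No state change.
Op 4: fork(P0) -> P2. 3 ppages; refcounts: pp0:3 pp1:1 pp2:2
Op 5: fork(P1) -> P3. 3 ppages; refcounts: pp0:4 pp1:2 pp2:2
Op 6: write(P3, v1, 144). refcount(pp1)=2>1 -> COPY to pp3. 4 ppages; refcounts: pp0:4 pp1:1 pp2:2 pp3:1
Op 7: write(P0, v0, 191). refcount(pp0)=4>1 -> COPY to pp4. 5 ppages; refcounts: pp0:3 pp1:1 pp2:2 pp3:1 pp4:1
Op 8: write(P1, v1, 179). refcount(pp1)=1 -> write in place. 5 ppages; refcounts: pp0:3 pp1:1 pp2:2 pp3:1 pp4:1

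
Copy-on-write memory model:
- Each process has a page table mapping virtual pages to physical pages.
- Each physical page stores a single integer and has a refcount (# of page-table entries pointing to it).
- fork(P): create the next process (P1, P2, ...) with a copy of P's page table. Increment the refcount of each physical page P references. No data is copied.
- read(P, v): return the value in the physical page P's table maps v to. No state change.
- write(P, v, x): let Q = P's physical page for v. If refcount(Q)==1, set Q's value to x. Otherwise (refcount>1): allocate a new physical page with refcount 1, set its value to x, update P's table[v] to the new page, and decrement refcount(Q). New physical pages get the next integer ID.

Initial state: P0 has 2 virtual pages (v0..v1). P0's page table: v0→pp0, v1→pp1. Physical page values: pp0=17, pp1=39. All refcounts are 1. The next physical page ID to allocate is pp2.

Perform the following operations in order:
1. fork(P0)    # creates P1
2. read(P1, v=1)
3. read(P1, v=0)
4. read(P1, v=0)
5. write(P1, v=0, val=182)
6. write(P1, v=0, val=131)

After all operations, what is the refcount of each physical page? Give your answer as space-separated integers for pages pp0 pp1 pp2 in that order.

Answer: 1 2 1

Derivation:
Op 1: fork(P0) -> P1. 2 ppages; refcounts: pp0:2 pp1:2
Op 2: read(P1, v1) -> 39. No state change.
Op 3: read(P1, v0) -> 17. No state change.
Op 4: read(P1, v0) -> 17. No state change.
Op 5: write(P1, v0, 182). refcount(pp0)=2>1 -> COPY to pp2. 3 ppages; refcounts: pp0:1 pp1:2 pp2:1
Op 6: write(P1, v0, 131). refcount(pp2)=1 -> write in place. 3 ppages; refcounts: pp0:1 pp1:2 pp2:1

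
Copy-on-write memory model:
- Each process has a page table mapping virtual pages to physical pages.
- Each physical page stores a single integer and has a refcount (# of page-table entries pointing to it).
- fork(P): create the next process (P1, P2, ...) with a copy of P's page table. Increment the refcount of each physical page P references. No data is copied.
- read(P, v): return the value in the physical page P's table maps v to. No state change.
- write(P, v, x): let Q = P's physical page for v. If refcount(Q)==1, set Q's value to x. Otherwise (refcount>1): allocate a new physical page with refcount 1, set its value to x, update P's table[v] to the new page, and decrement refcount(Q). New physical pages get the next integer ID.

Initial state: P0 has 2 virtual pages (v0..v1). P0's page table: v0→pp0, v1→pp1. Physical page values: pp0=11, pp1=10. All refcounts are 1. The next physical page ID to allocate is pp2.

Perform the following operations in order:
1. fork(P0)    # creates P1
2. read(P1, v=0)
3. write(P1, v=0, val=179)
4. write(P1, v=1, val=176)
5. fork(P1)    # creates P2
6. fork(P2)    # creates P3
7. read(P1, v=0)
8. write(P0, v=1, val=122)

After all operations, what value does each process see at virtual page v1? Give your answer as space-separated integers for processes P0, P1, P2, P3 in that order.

Op 1: fork(P0) -> P1. 2 ppages; refcounts: pp0:2 pp1:2
Op 2: read(P1, v0) -> 11. No state change.
Op 3: write(P1, v0, 179). refcount(pp0)=2>1 -> COPY to pp2. 3 ppages; refcounts: pp0:1 pp1:2 pp2:1
Op 4: write(P1, v1, 176). refcount(pp1)=2>1 -> COPY to pp3. 4 ppages; refcounts: pp0:1 pp1:1 pp2:1 pp3:1
Op 5: fork(P1) -> P2. 4 ppages; refcounts: pp0:1 pp1:1 pp2:2 pp3:2
Op 6: fork(P2) -> P3. 4 ppages; refcounts: pp0:1 pp1:1 pp2:3 pp3:3
Op 7: read(P1, v0) -> 179. No state change.
Op 8: write(P0, v1, 122). refcount(pp1)=1 -> write in place. 4 ppages; refcounts: pp0:1 pp1:1 pp2:3 pp3:3
P0: v1 -> pp1 = 122
P1: v1 -> pp3 = 176
P2: v1 -> pp3 = 176
P3: v1 -> pp3 = 176

Answer: 122 176 176 176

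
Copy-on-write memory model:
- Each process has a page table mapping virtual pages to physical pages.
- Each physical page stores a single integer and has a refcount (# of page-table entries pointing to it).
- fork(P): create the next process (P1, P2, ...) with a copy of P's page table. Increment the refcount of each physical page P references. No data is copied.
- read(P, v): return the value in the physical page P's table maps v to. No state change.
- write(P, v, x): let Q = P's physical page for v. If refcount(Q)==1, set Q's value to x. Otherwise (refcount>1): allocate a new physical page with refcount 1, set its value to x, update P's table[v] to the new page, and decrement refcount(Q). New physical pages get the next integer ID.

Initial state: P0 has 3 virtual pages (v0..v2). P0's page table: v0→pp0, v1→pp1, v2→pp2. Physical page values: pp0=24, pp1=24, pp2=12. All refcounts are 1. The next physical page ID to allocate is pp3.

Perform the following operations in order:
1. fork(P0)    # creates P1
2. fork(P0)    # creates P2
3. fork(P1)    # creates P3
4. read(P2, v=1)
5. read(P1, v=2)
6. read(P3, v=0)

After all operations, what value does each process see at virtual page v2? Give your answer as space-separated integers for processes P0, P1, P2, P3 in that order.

Op 1: fork(P0) -> P1. 3 ppages; refcounts: pp0:2 pp1:2 pp2:2
Op 2: fork(P0) -> P2. 3 ppages; refcounts: pp0:3 pp1:3 pp2:3
Op 3: fork(P1) -> P3. 3 ppages; refcounts: pp0:4 pp1:4 pp2:4
Op 4: read(P2, v1) -> 24. No state change.
Op 5: read(P1, v2) -> 12. No state change.
Op 6: read(P3, v0) -> 24. No state change.
P0: v2 -> pp2 = 12
P1: v2 -> pp2 = 12
P2: v2 -> pp2 = 12
P3: v2 -> pp2 = 12

Answer: 12 12 12 12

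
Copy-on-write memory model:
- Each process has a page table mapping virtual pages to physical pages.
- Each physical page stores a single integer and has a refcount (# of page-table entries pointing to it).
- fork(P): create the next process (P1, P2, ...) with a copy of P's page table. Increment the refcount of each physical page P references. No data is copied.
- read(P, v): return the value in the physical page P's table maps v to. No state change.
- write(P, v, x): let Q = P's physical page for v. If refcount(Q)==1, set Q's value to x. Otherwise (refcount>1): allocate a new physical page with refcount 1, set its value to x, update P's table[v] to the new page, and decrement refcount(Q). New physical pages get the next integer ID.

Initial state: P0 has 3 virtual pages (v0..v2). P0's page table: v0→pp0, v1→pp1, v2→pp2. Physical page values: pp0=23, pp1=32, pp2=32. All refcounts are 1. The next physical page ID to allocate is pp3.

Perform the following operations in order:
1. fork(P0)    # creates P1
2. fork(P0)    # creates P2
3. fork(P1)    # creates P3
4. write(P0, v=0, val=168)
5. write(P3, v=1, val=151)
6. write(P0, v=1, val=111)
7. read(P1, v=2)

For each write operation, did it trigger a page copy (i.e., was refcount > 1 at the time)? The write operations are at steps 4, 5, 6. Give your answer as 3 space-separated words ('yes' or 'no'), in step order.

Op 1: fork(P0) -> P1. 3 ppages; refcounts: pp0:2 pp1:2 pp2:2
Op 2: fork(P0) -> P2. 3 ppages; refcounts: pp0:3 pp1:3 pp2:3
Op 3: fork(P1) -> P3. 3 ppages; refcounts: pp0:4 pp1:4 pp2:4
Op 4: write(P0, v0, 168). refcount(pp0)=4>1 -> COPY to pp3. 4 ppages; refcounts: pp0:3 pp1:4 pp2:4 pp3:1
Op 5: write(P3, v1, 151). refcount(pp1)=4>1 -> COPY to pp4. 5 ppages; refcounts: pp0:3 pp1:3 pp2:4 pp3:1 pp4:1
Op 6: write(P0, v1, 111). refcount(pp1)=3>1 -> COPY to pp5. 6 ppages; refcounts: pp0:3 pp1:2 pp2:4 pp3:1 pp4:1 pp5:1
Op 7: read(P1, v2) -> 32. No state change.

yes yes yes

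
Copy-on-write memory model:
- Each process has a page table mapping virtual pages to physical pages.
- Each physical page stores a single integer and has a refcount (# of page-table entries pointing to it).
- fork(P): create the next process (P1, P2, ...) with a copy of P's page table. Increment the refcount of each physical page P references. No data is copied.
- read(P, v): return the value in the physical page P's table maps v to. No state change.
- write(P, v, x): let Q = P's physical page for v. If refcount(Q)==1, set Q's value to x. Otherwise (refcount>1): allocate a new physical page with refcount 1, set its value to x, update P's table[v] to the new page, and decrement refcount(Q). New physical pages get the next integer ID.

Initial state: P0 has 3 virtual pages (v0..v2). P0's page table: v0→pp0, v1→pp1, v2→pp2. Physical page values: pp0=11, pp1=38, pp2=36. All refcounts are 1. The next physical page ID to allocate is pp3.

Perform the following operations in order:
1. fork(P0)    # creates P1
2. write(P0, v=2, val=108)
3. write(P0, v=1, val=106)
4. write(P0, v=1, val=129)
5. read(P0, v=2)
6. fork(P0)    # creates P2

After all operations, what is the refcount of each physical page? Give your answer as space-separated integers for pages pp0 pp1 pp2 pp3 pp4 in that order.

Op 1: fork(P0) -> P1. 3 ppages; refcounts: pp0:2 pp1:2 pp2:2
Op 2: write(P0, v2, 108). refcount(pp2)=2>1 -> COPY to pp3. 4 ppages; refcounts: pp0:2 pp1:2 pp2:1 pp3:1
Op 3: write(P0, v1, 106). refcount(pp1)=2>1 -> COPY to pp4. 5 ppages; refcounts: pp0:2 pp1:1 pp2:1 pp3:1 pp4:1
Op 4: write(P0, v1, 129). refcount(pp4)=1 -> write in place. 5 ppages; refcounts: pp0:2 pp1:1 pp2:1 pp3:1 pp4:1
Op 5: read(P0, v2) -> 108. No state change.
Op 6: fork(P0) -> P2. 5 ppages; refcounts: pp0:3 pp1:1 pp2:1 pp3:2 pp4:2

Answer: 3 1 1 2 2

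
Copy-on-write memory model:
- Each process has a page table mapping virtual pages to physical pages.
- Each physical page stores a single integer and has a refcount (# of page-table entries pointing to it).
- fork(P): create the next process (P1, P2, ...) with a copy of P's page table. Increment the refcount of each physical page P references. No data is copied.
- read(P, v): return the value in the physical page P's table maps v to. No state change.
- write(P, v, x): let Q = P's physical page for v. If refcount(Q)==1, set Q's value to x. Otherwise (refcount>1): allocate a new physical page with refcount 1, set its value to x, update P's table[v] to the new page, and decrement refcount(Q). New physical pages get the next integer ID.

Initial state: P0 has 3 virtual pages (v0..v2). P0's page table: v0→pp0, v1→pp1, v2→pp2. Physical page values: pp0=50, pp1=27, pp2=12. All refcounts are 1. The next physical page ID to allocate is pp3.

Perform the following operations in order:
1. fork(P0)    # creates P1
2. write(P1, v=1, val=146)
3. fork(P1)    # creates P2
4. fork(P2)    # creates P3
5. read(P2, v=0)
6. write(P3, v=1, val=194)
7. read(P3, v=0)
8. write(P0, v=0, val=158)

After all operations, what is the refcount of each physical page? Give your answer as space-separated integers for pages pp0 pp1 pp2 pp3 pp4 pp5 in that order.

Answer: 3 1 4 2 1 1

Derivation:
Op 1: fork(P0) -> P1. 3 ppages; refcounts: pp0:2 pp1:2 pp2:2
Op 2: write(P1, v1, 146). refcount(pp1)=2>1 -> COPY to pp3. 4 ppages; refcounts: pp0:2 pp1:1 pp2:2 pp3:1
Op 3: fork(P1) -> P2. 4 ppages; refcounts: pp0:3 pp1:1 pp2:3 pp3:2
Op 4: fork(P2) -> P3. 4 ppages; refcounts: pp0:4 pp1:1 pp2:4 pp3:3
Op 5: read(P2, v0) -> 50. No state change.
Op 6: write(P3, v1, 194). refcount(pp3)=3>1 -> COPY to pp4. 5 ppages; refcounts: pp0:4 pp1:1 pp2:4 pp3:2 pp4:1
Op 7: read(P3, v0) -> 50. No state change.
Op 8: write(P0, v0, 158). refcount(pp0)=4>1 -> COPY to pp5. 6 ppages; refcounts: pp0:3 pp1:1 pp2:4 pp3:2 pp4:1 pp5:1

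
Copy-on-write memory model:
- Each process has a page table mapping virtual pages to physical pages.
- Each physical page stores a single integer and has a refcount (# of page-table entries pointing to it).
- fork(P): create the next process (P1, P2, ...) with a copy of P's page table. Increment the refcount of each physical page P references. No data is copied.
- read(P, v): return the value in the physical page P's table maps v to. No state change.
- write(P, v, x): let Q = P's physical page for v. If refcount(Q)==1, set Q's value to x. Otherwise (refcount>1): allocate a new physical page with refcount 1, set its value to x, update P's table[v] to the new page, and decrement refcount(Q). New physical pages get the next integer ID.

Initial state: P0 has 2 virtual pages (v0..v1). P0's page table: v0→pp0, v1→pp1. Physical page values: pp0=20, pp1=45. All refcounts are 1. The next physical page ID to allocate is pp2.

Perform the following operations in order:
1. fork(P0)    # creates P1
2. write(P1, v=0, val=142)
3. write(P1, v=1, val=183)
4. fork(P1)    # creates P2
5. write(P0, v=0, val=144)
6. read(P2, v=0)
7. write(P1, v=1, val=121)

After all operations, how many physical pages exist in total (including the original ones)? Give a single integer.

Op 1: fork(P0) -> P1. 2 ppages; refcounts: pp0:2 pp1:2
Op 2: write(P1, v0, 142). refcount(pp0)=2>1 -> COPY to pp2. 3 ppages; refcounts: pp0:1 pp1:2 pp2:1
Op 3: write(P1, v1, 183). refcount(pp1)=2>1 -> COPY to pp3. 4 ppages; refcounts: pp0:1 pp1:1 pp2:1 pp3:1
Op 4: fork(P1) -> P2. 4 ppages; refcounts: pp0:1 pp1:1 pp2:2 pp3:2
Op 5: write(P0, v0, 144). refcount(pp0)=1 -> write in place. 4 ppages; refcounts: pp0:1 pp1:1 pp2:2 pp3:2
Op 6: read(P2, v0) -> 142. No state change.
Op 7: write(P1, v1, 121). refcount(pp3)=2>1 -> COPY to pp4. 5 ppages; refcounts: pp0:1 pp1:1 pp2:2 pp3:1 pp4:1

Answer: 5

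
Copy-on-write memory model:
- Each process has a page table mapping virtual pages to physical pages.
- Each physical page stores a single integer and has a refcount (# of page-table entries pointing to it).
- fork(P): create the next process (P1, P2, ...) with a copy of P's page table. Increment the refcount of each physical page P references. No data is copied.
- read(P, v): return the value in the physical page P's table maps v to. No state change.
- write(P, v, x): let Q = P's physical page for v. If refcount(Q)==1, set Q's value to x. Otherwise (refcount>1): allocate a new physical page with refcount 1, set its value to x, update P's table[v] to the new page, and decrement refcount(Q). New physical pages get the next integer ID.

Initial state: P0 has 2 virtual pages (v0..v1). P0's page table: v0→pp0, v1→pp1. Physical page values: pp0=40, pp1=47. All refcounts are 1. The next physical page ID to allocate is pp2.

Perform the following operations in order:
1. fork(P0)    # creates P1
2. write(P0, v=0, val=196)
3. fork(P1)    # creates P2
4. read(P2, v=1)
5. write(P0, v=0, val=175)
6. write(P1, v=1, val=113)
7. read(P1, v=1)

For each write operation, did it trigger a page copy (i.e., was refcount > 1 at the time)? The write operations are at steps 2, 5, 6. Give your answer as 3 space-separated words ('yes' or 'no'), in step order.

Op 1: fork(P0) -> P1. 2 ppages; refcounts: pp0:2 pp1:2
Op 2: write(P0, v0, 196). refcount(pp0)=2>1 -> COPY to pp2. 3 ppages; refcounts: pp0:1 pp1:2 pp2:1
Op 3: fork(P1) -> P2. 3 ppages; refcounts: pp0:2 pp1:3 pp2:1
Op 4: read(P2, v1) -> 47. No state change.
Op 5: write(P0, v0, 175). refcount(pp2)=1 -> write in place. 3 ppages; refcounts: pp0:2 pp1:3 pp2:1
Op 6: write(P1, v1, 113). refcount(pp1)=3>1 -> COPY to pp3. 4 ppages; refcounts: pp0:2 pp1:2 pp2:1 pp3:1
Op 7: read(P1, v1) -> 113. No state change.

yes no yes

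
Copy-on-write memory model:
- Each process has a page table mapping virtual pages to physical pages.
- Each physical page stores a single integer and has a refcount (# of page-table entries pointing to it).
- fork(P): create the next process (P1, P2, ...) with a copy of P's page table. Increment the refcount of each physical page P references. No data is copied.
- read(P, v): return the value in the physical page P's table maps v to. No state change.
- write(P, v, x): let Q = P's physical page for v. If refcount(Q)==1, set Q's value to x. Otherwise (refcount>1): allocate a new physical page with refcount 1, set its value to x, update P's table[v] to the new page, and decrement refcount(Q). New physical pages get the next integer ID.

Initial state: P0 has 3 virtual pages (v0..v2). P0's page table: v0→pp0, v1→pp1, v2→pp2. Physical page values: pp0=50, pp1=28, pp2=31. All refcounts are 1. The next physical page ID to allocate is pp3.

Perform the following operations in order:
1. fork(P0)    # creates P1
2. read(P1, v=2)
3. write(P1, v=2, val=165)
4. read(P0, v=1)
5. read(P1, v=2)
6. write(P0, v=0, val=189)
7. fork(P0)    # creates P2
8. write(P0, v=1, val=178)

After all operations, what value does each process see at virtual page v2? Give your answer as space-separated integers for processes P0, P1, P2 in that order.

Answer: 31 165 31

Derivation:
Op 1: fork(P0) -> P1. 3 ppages; refcounts: pp0:2 pp1:2 pp2:2
Op 2: read(P1, v2) -> 31. No state change.
Op 3: write(P1, v2, 165). refcount(pp2)=2>1 -> COPY to pp3. 4 ppages; refcounts: pp0:2 pp1:2 pp2:1 pp3:1
Op 4: read(P0, v1) -> 28. No state change.
Op 5: read(P1, v2) -> 165. No state change.
Op 6: write(P0, v0, 189). refcount(pp0)=2>1 -> COPY to pp4. 5 ppages; refcounts: pp0:1 pp1:2 pp2:1 pp3:1 pp4:1
Op 7: fork(P0) -> P2. 5 ppages; refcounts: pp0:1 pp1:3 pp2:2 pp3:1 pp4:2
Op 8: write(P0, v1, 178). refcount(pp1)=3>1 -> COPY to pp5. 6 ppages; refcounts: pp0:1 pp1:2 pp2:2 pp3:1 pp4:2 pp5:1
P0: v2 -> pp2 = 31
P1: v2 -> pp3 = 165
P2: v2 -> pp2 = 31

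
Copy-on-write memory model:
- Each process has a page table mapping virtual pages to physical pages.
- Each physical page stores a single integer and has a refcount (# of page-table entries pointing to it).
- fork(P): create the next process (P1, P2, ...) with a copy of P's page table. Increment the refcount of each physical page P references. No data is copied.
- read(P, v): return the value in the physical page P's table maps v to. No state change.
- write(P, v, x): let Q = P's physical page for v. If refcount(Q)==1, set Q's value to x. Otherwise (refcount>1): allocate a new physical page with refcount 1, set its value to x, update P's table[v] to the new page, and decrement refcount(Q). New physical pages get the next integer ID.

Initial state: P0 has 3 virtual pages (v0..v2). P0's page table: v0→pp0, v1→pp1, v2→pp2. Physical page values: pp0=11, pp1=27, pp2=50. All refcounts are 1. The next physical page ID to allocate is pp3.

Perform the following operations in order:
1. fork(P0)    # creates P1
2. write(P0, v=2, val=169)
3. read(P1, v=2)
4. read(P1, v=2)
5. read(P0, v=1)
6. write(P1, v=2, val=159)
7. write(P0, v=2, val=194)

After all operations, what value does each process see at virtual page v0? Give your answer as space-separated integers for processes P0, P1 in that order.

Answer: 11 11

Derivation:
Op 1: fork(P0) -> P1. 3 ppages; refcounts: pp0:2 pp1:2 pp2:2
Op 2: write(P0, v2, 169). refcount(pp2)=2>1 -> COPY to pp3. 4 ppages; refcounts: pp0:2 pp1:2 pp2:1 pp3:1
Op 3: read(P1, v2) -> 50. No state change.
Op 4: read(P1, v2) -> 50. No state change.
Op 5: read(P0, v1) -> 27. No state change.
Op 6: write(P1, v2, 159). refcount(pp2)=1 -> write in place. 4 ppages; refcounts: pp0:2 pp1:2 pp2:1 pp3:1
Op 7: write(P0, v2, 194). refcount(pp3)=1 -> write in place. 4 ppages; refcounts: pp0:2 pp1:2 pp2:1 pp3:1
P0: v0 -> pp0 = 11
P1: v0 -> pp0 = 11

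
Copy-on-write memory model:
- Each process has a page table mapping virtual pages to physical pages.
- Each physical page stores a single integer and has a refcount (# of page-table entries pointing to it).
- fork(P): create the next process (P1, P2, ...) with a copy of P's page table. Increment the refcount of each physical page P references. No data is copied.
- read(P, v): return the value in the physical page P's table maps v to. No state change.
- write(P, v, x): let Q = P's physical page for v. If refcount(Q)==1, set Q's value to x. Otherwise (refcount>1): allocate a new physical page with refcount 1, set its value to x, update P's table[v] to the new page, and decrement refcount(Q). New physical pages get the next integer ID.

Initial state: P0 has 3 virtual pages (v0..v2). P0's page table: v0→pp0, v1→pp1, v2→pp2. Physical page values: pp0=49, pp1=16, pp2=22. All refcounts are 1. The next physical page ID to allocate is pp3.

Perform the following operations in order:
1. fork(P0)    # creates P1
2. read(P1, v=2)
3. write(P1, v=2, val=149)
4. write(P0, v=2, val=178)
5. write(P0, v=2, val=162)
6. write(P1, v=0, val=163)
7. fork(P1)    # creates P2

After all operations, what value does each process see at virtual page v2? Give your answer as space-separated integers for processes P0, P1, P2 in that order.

Answer: 162 149 149

Derivation:
Op 1: fork(P0) -> P1. 3 ppages; refcounts: pp0:2 pp1:2 pp2:2
Op 2: read(P1, v2) -> 22. No state change.
Op 3: write(P1, v2, 149). refcount(pp2)=2>1 -> COPY to pp3. 4 ppages; refcounts: pp0:2 pp1:2 pp2:1 pp3:1
Op 4: write(P0, v2, 178). refcount(pp2)=1 -> write in place. 4 ppages; refcounts: pp0:2 pp1:2 pp2:1 pp3:1
Op 5: write(P0, v2, 162). refcount(pp2)=1 -> write in place. 4 ppages; refcounts: pp0:2 pp1:2 pp2:1 pp3:1
Op 6: write(P1, v0, 163). refcount(pp0)=2>1 -> COPY to pp4. 5 ppages; refcounts: pp0:1 pp1:2 pp2:1 pp3:1 pp4:1
Op 7: fork(P1) -> P2. 5 ppages; refcounts: pp0:1 pp1:3 pp2:1 pp3:2 pp4:2
P0: v2 -> pp2 = 162
P1: v2 -> pp3 = 149
P2: v2 -> pp3 = 149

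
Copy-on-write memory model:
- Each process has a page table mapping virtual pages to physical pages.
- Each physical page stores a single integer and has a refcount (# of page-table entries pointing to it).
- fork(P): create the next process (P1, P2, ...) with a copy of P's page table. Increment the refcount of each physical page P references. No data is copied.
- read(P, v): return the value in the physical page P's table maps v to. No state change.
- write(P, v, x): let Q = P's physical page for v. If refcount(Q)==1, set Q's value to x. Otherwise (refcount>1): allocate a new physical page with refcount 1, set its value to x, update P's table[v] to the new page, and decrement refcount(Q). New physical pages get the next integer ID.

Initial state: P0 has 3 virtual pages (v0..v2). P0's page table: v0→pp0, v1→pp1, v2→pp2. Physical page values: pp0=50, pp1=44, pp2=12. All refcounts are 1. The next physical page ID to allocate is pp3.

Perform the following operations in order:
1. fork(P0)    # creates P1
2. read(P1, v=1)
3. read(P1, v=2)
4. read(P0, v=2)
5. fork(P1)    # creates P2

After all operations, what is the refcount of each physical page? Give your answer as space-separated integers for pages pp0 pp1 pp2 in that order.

Answer: 3 3 3

Derivation:
Op 1: fork(P0) -> P1. 3 ppages; refcounts: pp0:2 pp1:2 pp2:2
Op 2: read(P1, v1) -> 44. No state change.
Op 3: read(P1, v2) -> 12. No state change.
Op 4: read(P0, v2) -> 12. No state change.
Op 5: fork(P1) -> P2. 3 ppages; refcounts: pp0:3 pp1:3 pp2:3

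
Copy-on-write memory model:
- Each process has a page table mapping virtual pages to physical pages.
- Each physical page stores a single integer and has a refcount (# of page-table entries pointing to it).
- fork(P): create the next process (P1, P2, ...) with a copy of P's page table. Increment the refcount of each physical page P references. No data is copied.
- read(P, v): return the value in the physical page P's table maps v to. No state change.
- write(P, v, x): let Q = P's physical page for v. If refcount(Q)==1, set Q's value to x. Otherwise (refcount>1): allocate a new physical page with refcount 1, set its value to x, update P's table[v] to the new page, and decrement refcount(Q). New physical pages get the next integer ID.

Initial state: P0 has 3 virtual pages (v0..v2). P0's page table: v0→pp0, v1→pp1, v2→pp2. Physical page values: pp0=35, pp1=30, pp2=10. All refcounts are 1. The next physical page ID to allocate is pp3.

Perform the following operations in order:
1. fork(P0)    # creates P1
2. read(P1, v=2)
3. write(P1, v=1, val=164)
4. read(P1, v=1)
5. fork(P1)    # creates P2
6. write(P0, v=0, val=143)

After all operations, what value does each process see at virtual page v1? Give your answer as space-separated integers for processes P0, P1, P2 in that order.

Op 1: fork(P0) -> P1. 3 ppages; refcounts: pp0:2 pp1:2 pp2:2
Op 2: read(P1, v2) -> 10. No state change.
Op 3: write(P1, v1, 164). refcount(pp1)=2>1 -> COPY to pp3. 4 ppages; refcounts: pp0:2 pp1:1 pp2:2 pp3:1
Op 4: read(P1, v1) -> 164. No state change.
Op 5: fork(P1) -> P2. 4 ppages; refcounts: pp0:3 pp1:1 pp2:3 pp3:2
Op 6: write(P0, v0, 143). refcount(pp0)=3>1 -> COPY to pp4. 5 ppages; refcounts: pp0:2 pp1:1 pp2:3 pp3:2 pp4:1
P0: v1 -> pp1 = 30
P1: v1 -> pp3 = 164
P2: v1 -> pp3 = 164

Answer: 30 164 164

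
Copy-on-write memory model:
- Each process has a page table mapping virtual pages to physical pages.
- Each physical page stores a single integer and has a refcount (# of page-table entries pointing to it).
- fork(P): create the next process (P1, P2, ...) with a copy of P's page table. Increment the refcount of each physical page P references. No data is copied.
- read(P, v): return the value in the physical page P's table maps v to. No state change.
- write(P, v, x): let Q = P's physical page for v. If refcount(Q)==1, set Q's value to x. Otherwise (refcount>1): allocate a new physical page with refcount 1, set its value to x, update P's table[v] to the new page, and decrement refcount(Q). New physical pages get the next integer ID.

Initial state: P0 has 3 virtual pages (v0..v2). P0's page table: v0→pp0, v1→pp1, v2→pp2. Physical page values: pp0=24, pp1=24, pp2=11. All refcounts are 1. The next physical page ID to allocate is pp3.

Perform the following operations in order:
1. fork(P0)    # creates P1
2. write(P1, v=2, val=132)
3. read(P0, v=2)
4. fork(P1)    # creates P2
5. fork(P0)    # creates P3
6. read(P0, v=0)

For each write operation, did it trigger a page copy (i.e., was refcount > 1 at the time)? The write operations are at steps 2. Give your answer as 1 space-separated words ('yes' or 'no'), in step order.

Op 1: fork(P0) -> P1. 3 ppages; refcounts: pp0:2 pp1:2 pp2:2
Op 2: write(P1, v2, 132). refcount(pp2)=2>1 -> COPY to pp3. 4 ppages; refcounts: pp0:2 pp1:2 pp2:1 pp3:1
Op 3: read(P0, v2) -> 11. No state change.
Op 4: fork(P1) -> P2. 4 ppages; refcounts: pp0:3 pp1:3 pp2:1 pp3:2
Op 5: fork(P0) -> P3. 4 ppages; refcounts: pp0:4 pp1:4 pp2:2 pp3:2
Op 6: read(P0, v0) -> 24. No state change.

yes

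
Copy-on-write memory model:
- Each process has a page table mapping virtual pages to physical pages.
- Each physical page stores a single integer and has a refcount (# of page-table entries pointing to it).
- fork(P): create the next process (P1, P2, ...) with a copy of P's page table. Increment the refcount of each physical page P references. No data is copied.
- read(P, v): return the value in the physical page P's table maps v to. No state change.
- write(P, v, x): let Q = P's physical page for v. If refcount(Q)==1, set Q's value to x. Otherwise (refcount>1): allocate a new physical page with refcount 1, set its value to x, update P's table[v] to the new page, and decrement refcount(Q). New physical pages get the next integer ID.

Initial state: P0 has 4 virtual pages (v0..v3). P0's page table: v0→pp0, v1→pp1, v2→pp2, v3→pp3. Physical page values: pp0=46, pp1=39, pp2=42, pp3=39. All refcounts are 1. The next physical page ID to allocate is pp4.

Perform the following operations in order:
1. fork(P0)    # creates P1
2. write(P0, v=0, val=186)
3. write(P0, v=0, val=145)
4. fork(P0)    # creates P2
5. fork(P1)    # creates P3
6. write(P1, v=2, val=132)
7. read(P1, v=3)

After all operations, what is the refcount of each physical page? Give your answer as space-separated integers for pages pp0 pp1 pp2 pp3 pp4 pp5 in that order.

Answer: 2 4 3 4 2 1

Derivation:
Op 1: fork(P0) -> P1. 4 ppages; refcounts: pp0:2 pp1:2 pp2:2 pp3:2
Op 2: write(P0, v0, 186). refcount(pp0)=2>1 -> COPY to pp4. 5 ppages; refcounts: pp0:1 pp1:2 pp2:2 pp3:2 pp4:1
Op 3: write(P0, v0, 145). refcount(pp4)=1 -> write in place. 5 ppages; refcounts: pp0:1 pp1:2 pp2:2 pp3:2 pp4:1
Op 4: fork(P0) -> P2. 5 ppages; refcounts: pp0:1 pp1:3 pp2:3 pp3:3 pp4:2
Op 5: fork(P1) -> P3. 5 ppages; refcounts: pp0:2 pp1:4 pp2:4 pp3:4 pp4:2
Op 6: write(P1, v2, 132). refcount(pp2)=4>1 -> COPY to pp5. 6 ppages; refcounts: pp0:2 pp1:4 pp2:3 pp3:4 pp4:2 pp5:1
Op 7: read(P1, v3) -> 39. No state change.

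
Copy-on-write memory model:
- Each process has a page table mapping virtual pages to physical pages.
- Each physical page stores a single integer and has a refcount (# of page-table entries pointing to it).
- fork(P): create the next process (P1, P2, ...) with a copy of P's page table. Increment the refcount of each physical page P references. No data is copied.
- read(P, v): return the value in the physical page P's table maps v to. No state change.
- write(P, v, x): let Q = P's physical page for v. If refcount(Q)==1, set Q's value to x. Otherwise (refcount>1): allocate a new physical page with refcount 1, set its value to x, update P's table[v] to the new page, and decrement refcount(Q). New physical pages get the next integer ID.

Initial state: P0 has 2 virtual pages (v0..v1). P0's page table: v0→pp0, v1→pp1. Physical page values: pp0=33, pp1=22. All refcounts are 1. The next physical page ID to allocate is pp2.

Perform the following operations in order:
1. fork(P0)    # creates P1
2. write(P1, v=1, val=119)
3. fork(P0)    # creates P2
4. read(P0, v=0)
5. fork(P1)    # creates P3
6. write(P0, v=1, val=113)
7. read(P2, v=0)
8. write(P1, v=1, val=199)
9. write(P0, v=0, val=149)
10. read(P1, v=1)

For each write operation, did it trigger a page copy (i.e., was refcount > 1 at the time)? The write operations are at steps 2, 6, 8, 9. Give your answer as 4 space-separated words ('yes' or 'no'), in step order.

Op 1: fork(P0) -> P1. 2 ppages; refcounts: pp0:2 pp1:2
Op 2: write(P1, v1, 119). refcount(pp1)=2>1 -> COPY to pp2. 3 ppages; refcounts: pp0:2 pp1:1 pp2:1
Op 3: fork(P0) -> P2. 3 ppages; refcounts: pp0:3 pp1:2 pp2:1
Op 4: read(P0, v0) -> 33. No state change.
Op 5: fork(P1) -> P3. 3 ppages; refcounts: pp0:4 pp1:2 pp2:2
Op 6: write(P0, v1, 113). refcount(pp1)=2>1 -> COPY to pp3. 4 ppages; refcounts: pp0:4 pp1:1 pp2:2 pp3:1
Op 7: read(P2, v0) -> 33. No state change.
Op 8: write(P1, v1, 199). refcount(pp2)=2>1 -> COPY to pp4. 5 ppages; refcounts: pp0:4 pp1:1 pp2:1 pp3:1 pp4:1
Op 9: write(P0, v0, 149). refcount(pp0)=4>1 -> COPY to pp5. 6 ppages; refcounts: pp0:3 pp1:1 pp2:1 pp3:1 pp4:1 pp5:1
Op 10: read(P1, v1) -> 199. No state change.

yes yes yes yes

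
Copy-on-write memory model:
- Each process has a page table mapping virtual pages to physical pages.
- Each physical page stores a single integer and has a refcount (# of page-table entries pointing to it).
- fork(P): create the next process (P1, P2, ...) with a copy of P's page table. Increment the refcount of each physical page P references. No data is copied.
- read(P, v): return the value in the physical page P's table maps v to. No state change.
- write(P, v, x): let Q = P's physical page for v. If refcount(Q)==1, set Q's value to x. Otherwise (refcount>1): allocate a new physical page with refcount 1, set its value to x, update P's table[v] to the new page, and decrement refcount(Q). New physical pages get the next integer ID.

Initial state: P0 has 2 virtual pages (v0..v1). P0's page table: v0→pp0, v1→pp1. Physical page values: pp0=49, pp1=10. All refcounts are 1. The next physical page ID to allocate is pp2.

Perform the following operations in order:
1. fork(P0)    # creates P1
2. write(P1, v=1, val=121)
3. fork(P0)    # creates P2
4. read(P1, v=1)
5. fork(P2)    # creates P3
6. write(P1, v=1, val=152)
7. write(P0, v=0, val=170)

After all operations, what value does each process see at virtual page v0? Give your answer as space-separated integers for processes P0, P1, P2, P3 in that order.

Op 1: fork(P0) -> P1. 2 ppages; refcounts: pp0:2 pp1:2
Op 2: write(P1, v1, 121). refcount(pp1)=2>1 -> COPY to pp2. 3 ppages; refcounts: pp0:2 pp1:1 pp2:1
Op 3: fork(P0) -> P2. 3 ppages; refcounts: pp0:3 pp1:2 pp2:1
Op 4: read(P1, v1) -> 121. No state change.
Op 5: fork(P2) -> P3. 3 ppages; refcounts: pp0:4 pp1:3 pp2:1
Op 6: write(P1, v1, 152). refcount(pp2)=1 -> write in place. 3 ppages; refcounts: pp0:4 pp1:3 pp2:1
Op 7: write(P0, v0, 170). refcount(pp0)=4>1 -> COPY to pp3. 4 ppages; refcounts: pp0:3 pp1:3 pp2:1 pp3:1
P0: v0 -> pp3 = 170
P1: v0 -> pp0 = 49
P2: v0 -> pp0 = 49
P3: v0 -> pp0 = 49

Answer: 170 49 49 49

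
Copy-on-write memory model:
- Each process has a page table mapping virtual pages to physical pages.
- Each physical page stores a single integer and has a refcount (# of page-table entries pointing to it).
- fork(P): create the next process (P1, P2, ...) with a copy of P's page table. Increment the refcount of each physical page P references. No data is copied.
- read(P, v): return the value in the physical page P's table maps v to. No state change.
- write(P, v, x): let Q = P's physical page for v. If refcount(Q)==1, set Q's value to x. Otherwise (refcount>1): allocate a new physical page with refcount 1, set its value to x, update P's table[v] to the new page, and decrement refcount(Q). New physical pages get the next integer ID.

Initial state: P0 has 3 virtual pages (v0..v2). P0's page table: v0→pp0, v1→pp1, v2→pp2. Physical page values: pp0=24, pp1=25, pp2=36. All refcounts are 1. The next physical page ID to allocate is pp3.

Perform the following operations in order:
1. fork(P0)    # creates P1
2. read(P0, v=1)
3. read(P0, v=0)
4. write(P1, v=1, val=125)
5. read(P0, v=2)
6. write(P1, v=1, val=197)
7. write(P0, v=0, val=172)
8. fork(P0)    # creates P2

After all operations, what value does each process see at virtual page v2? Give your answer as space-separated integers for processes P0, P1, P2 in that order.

Op 1: fork(P0) -> P1. 3 ppages; refcounts: pp0:2 pp1:2 pp2:2
Op 2: read(P0, v1) -> 25. No state change.
Op 3: read(P0, v0) -> 24. No state change.
Op 4: write(P1, v1, 125). refcount(pp1)=2>1 -> COPY to pp3. 4 ppages; refcounts: pp0:2 pp1:1 pp2:2 pp3:1
Op 5: read(P0, v2) -> 36. No state change.
Op 6: write(P1, v1, 197). refcount(pp3)=1 -> write in place. 4 ppages; refcounts: pp0:2 pp1:1 pp2:2 pp3:1
Op 7: write(P0, v0, 172). refcount(pp0)=2>1 -> COPY to pp4. 5 ppages; refcounts: pp0:1 pp1:1 pp2:2 pp3:1 pp4:1
Op 8: fork(P0) -> P2. 5 ppages; refcounts: pp0:1 pp1:2 pp2:3 pp3:1 pp4:2
P0: v2 -> pp2 = 36
P1: v2 -> pp2 = 36
P2: v2 -> pp2 = 36

Answer: 36 36 36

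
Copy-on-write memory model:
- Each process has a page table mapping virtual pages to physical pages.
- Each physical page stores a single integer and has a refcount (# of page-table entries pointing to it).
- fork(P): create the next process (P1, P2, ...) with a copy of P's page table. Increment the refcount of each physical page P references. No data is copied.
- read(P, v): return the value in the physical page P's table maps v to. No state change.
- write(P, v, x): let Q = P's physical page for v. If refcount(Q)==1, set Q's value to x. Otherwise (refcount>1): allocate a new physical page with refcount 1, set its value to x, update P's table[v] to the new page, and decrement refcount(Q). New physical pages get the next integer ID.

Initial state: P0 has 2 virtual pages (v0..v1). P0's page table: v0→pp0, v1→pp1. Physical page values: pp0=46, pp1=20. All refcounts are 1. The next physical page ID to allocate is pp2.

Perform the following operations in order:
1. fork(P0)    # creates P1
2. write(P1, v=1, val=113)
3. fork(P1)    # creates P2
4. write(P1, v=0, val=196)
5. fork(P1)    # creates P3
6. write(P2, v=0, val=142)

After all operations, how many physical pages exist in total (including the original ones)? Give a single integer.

Op 1: fork(P0) -> P1. 2 ppages; refcounts: pp0:2 pp1:2
Op 2: write(P1, v1, 113). refcount(pp1)=2>1 -> COPY to pp2. 3 ppages; refcounts: pp0:2 pp1:1 pp2:1
Op 3: fork(P1) -> P2. 3 ppages; refcounts: pp0:3 pp1:1 pp2:2
Op 4: write(P1, v0, 196). refcount(pp0)=3>1 -> COPY to pp3. 4 ppages; refcounts: pp0:2 pp1:1 pp2:2 pp3:1
Op 5: fork(P1) -> P3. 4 ppages; refcounts: pp0:2 pp1:1 pp2:3 pp3:2
Op 6: write(P2, v0, 142). refcount(pp0)=2>1 -> COPY to pp4. 5 ppages; refcounts: pp0:1 pp1:1 pp2:3 pp3:2 pp4:1

Answer: 5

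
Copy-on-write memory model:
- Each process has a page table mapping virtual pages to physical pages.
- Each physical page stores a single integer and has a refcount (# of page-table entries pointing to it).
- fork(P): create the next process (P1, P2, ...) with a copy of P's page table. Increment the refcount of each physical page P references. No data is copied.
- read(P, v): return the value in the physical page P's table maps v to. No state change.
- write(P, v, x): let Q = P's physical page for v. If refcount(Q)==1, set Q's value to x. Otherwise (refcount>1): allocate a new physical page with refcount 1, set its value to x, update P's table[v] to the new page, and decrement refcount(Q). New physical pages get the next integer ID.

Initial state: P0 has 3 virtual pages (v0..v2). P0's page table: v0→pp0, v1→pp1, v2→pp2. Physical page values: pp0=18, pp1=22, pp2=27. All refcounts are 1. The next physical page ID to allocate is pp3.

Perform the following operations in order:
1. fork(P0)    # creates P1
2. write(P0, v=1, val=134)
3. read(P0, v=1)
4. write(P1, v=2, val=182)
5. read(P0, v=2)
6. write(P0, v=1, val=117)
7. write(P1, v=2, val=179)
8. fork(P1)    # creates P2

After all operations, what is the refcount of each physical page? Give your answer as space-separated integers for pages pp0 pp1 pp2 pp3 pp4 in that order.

Answer: 3 2 1 1 2

Derivation:
Op 1: fork(P0) -> P1. 3 ppages; refcounts: pp0:2 pp1:2 pp2:2
Op 2: write(P0, v1, 134). refcount(pp1)=2>1 -> COPY to pp3. 4 ppages; refcounts: pp0:2 pp1:1 pp2:2 pp3:1
Op 3: read(P0, v1) -> 134. No state change.
Op 4: write(P1, v2, 182). refcount(pp2)=2>1 -> COPY to pp4. 5 ppages; refcounts: pp0:2 pp1:1 pp2:1 pp3:1 pp4:1
Op 5: read(P0, v2) -> 27. No state change.
Op 6: write(P0, v1, 117). refcount(pp3)=1 -> write in place. 5 ppages; refcounts: pp0:2 pp1:1 pp2:1 pp3:1 pp4:1
Op 7: write(P1, v2, 179). refcount(pp4)=1 -> write in place. 5 ppages; refcounts: pp0:2 pp1:1 pp2:1 pp3:1 pp4:1
Op 8: fork(P1) -> P2. 5 ppages; refcounts: pp0:3 pp1:2 pp2:1 pp3:1 pp4:2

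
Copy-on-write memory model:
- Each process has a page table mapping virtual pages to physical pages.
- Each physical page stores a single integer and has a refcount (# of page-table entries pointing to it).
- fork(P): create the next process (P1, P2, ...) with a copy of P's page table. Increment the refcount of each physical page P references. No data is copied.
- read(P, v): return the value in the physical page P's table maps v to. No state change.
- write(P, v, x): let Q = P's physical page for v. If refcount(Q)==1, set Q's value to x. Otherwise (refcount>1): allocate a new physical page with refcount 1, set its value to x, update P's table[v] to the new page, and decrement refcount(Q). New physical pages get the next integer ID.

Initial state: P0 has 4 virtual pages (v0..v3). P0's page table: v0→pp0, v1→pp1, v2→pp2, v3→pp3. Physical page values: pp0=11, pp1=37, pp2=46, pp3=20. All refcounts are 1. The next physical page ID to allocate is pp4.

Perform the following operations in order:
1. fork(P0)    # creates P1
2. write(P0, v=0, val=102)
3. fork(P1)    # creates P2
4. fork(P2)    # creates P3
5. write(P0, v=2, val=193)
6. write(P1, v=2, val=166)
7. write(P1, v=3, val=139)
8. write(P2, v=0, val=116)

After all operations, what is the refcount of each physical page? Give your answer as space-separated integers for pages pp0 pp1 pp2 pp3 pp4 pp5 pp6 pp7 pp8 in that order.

Answer: 2 4 2 3 1 1 1 1 1

Derivation:
Op 1: fork(P0) -> P1. 4 ppages; refcounts: pp0:2 pp1:2 pp2:2 pp3:2
Op 2: write(P0, v0, 102). refcount(pp0)=2>1 -> COPY to pp4. 5 ppages; refcounts: pp0:1 pp1:2 pp2:2 pp3:2 pp4:1
Op 3: fork(P1) -> P2. 5 ppages; refcounts: pp0:2 pp1:3 pp2:3 pp3:3 pp4:1
Op 4: fork(P2) -> P3. 5 ppages; refcounts: pp0:3 pp1:4 pp2:4 pp3:4 pp4:1
Op 5: write(P0, v2, 193). refcount(pp2)=4>1 -> COPY to pp5. 6 ppages; refcounts: pp0:3 pp1:4 pp2:3 pp3:4 pp4:1 pp5:1
Op 6: write(P1, v2, 166). refcount(pp2)=3>1 -> COPY to pp6. 7 ppages; refcounts: pp0:3 pp1:4 pp2:2 pp3:4 pp4:1 pp5:1 pp6:1
Op 7: write(P1, v3, 139). refcount(pp3)=4>1 -> COPY to pp7. 8 ppages; refcounts: pp0:3 pp1:4 pp2:2 pp3:3 pp4:1 pp5:1 pp6:1 pp7:1
Op 8: write(P2, v0, 116). refcount(pp0)=3>1 -> COPY to pp8. 9 ppages; refcounts: pp0:2 pp1:4 pp2:2 pp3:3 pp4:1 pp5:1 pp6:1 pp7:1 pp8:1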